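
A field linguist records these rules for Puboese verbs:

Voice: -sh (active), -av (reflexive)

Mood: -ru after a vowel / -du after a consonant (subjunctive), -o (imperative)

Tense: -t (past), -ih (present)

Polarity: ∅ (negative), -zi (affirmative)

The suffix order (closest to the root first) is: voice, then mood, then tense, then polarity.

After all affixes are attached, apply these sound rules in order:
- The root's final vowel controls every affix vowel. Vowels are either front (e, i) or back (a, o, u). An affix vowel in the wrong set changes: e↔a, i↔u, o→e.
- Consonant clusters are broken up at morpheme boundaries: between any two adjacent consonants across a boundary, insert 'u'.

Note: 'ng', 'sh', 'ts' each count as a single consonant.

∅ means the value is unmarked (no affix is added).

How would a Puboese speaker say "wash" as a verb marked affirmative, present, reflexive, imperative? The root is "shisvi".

shisvieveihuzi

Attach voice reflexive -av → shisviav.
Attach mood imperative -o → shisviavo.
Attach tense present -ih → shisviavoih.
Attach polarity affirmative -zi → shisviavoihzi.
Apply vowel harmony: shisviavoihzi → shisvieveihzi.
Apply epenthesis: shisvieveihzi → shisvieveihuzi.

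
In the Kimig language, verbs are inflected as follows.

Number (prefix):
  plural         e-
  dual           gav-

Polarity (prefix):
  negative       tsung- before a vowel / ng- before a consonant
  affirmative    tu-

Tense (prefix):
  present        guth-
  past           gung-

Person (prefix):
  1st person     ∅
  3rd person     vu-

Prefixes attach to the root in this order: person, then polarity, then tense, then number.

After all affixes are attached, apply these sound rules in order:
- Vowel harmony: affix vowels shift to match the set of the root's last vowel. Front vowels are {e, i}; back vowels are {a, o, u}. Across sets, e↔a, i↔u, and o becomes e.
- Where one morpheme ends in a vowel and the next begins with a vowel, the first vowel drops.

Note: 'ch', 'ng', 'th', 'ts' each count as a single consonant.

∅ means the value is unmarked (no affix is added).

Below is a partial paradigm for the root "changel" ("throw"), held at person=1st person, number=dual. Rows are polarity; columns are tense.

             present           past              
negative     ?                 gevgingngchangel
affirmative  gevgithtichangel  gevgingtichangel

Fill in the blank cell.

person = 1st person: zero marking, form stays changel.
Attach polarity negative ng- (before consonant 'ch') → ngchangel.
Attach tense present guth- → guthngchangel.
Attach number dual gav- → gavguthngchangel.
Apply vowel harmony: gavguthngchangel → gevgithngchangel.
Vowel deletion: no change.

gevgithngchangel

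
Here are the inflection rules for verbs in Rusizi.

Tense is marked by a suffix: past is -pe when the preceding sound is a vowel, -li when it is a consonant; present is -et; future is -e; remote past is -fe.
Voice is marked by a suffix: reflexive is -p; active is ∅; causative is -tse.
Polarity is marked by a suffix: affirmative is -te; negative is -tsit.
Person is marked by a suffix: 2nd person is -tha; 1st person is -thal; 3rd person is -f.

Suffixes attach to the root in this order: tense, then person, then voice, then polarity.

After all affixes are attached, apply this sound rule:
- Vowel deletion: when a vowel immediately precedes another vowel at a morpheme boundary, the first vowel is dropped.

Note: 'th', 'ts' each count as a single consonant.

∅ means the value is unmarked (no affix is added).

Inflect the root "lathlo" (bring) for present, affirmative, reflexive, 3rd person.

Attach tense present -et → lathloet.
Attach person 3rd person -f → lathloetf.
Attach voice reflexive -p → lathloetfp.
Attach polarity affirmative -te → lathloetfpte.
Apply vowel deletion: lathloetfpte → lathletfpte.

lathletfpte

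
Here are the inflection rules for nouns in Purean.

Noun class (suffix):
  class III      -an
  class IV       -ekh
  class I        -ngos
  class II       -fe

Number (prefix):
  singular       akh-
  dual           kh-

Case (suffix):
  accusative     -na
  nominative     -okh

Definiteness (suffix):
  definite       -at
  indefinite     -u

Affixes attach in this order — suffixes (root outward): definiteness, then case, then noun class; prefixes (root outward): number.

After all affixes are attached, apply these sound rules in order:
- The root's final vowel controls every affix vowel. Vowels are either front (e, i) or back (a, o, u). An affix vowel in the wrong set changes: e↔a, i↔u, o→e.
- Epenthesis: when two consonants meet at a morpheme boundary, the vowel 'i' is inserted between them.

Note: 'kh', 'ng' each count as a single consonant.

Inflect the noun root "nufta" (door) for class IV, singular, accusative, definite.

Attach definiteness definite -at → nuftaat.
Attach case accusative -na → nuftaatna.
Attach number singular akh- → akhnuftaatna.
Attach noun class class IV -ekh → akhnuftaatnaekh.
Apply vowel harmony: akhnuftaatnaekh → akhnuftaatnaakh.
Apply epenthesis: akhnuftaatnaakh → akhinuftaatinaakh.

akhinuftaatinaakh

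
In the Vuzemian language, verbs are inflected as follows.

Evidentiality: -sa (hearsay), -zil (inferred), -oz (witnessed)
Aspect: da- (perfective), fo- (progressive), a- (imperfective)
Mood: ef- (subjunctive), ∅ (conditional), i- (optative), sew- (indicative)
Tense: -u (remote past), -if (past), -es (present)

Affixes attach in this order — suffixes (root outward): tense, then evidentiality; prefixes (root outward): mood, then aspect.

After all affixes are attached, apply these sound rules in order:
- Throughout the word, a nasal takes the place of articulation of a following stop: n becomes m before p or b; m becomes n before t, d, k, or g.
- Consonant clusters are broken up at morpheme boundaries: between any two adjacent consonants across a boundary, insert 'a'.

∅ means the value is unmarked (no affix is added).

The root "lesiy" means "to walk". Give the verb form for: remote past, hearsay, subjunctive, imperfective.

Attach tense remote past -u → lesiyu.
Attach mood subjunctive ef- → eflesiyu.
Attach aspect imperfective a- → aeflesiyu.
Attach evidentiality hearsay -sa → aeflesiyusa.
Nasal assimilation: no change.
Apply epenthesis: aeflesiyusa → aefalesiyusa.

aefalesiyusa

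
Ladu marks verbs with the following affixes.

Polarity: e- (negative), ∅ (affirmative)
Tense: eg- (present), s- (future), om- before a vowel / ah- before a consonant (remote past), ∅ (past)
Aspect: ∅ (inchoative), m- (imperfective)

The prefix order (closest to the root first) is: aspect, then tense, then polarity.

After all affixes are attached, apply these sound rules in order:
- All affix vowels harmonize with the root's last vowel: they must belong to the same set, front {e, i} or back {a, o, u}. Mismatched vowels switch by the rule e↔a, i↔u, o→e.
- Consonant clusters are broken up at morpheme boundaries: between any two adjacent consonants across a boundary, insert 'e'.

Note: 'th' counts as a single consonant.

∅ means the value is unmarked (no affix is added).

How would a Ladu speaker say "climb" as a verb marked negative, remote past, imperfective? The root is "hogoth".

Attach aspect imperfective m- → mhogoth.
Attach tense remote past ah- (before consonant 'm') → ahmhogoth.
Attach polarity negative e- → eahmhogoth.
Apply vowel harmony: eahmhogoth → aahmhogoth.
Apply epenthesis: aahmhogoth → aahemehogoth.

aahemehogoth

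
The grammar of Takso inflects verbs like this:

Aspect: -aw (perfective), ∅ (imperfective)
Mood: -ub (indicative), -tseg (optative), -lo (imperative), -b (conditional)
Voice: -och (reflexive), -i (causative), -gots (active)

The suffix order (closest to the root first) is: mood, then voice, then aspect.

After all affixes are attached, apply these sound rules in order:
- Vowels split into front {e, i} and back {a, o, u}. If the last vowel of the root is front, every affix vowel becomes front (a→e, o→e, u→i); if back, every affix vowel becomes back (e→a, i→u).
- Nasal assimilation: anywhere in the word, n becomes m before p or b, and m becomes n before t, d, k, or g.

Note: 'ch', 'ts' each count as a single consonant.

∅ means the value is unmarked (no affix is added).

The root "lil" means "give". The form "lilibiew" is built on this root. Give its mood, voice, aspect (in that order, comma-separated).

indicative, causative, perfective

Segment: lil-ub-i-aw.
mood: -ub → indicative.
voice: -i → causative.
aspect: -aw → perfective.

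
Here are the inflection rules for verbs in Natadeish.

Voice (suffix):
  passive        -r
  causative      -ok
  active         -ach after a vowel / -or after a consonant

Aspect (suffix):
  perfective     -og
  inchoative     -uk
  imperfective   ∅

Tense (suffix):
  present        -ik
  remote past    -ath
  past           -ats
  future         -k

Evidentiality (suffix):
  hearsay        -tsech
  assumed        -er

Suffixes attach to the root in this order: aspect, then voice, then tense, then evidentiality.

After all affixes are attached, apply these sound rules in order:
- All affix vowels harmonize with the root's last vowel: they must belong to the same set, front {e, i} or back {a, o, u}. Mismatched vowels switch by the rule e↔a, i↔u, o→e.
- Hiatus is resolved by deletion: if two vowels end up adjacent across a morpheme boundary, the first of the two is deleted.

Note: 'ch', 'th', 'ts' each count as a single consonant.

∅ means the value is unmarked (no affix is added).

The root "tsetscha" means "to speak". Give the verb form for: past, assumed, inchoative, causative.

Attach aspect inchoative -uk → tsetschauk.
Attach voice causative -ok → tsetschaukok.
Attach tense past -ats → tsetschaukokats.
Attach evidentiality assumed -er → tsetschaukokatser.
Apply vowel harmony: tsetschaukokatser → tsetschaukokatsar.
Apply vowel deletion: tsetschaukokatsar → tsetschukokatsar.

tsetschukokatsar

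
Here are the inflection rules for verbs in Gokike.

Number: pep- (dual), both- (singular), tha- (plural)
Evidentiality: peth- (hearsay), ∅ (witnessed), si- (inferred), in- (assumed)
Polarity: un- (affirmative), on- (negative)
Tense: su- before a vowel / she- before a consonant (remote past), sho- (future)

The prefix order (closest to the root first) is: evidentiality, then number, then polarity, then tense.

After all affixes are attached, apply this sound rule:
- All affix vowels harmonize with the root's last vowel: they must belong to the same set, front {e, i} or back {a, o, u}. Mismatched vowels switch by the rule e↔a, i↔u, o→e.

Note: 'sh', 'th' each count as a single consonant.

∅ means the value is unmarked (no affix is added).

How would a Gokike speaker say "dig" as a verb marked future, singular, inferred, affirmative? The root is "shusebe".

sheinbethsishusebe

Attach evidentiality inferred si- → sishusebe.
Attach number singular both- → bothsishusebe.
Attach polarity affirmative un- → unbothsishusebe.
Attach tense future sho- → shounbothsishusebe.
Apply vowel harmony: shounbothsishusebe → sheinbethsishusebe.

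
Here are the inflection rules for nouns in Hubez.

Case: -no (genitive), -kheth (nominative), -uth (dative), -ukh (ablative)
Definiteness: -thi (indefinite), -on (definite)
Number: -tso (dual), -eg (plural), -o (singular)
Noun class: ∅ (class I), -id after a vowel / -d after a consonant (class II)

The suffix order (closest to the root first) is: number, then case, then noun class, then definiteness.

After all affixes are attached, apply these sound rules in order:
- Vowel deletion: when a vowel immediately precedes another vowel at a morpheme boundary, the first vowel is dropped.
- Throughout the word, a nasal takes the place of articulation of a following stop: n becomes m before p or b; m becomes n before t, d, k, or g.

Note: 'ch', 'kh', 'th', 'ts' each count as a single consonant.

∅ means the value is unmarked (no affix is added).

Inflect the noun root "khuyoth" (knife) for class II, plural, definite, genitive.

Attach number plural -eg → khuyotheg.
Attach case genitive -no → khuyothegno.
Attach noun class class II -id (after vowel 'o') → khuyothegnoid.
Attach definiteness definite -on → khuyothegnoidon.
Apply vowel deletion: khuyothegnoidon → khuyothegnidon.
Nasal assimilation: no change.

khuyothegnidon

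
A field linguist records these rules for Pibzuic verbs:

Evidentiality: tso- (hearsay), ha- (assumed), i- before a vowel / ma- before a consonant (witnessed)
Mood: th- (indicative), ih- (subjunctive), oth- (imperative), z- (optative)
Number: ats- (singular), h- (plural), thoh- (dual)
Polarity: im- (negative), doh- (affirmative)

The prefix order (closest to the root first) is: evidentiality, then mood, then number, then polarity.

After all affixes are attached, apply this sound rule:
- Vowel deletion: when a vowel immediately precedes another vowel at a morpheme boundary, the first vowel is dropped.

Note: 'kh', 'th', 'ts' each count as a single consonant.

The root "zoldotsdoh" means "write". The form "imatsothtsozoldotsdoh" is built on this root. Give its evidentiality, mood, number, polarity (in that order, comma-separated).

hearsay, imperative, singular, negative

Segment: im-ats-oth-tso-zoldotsdoh.
evidentiality: tso- → hearsay.
mood: oth- → imperative.
number: ats- → singular.
polarity: im- → negative.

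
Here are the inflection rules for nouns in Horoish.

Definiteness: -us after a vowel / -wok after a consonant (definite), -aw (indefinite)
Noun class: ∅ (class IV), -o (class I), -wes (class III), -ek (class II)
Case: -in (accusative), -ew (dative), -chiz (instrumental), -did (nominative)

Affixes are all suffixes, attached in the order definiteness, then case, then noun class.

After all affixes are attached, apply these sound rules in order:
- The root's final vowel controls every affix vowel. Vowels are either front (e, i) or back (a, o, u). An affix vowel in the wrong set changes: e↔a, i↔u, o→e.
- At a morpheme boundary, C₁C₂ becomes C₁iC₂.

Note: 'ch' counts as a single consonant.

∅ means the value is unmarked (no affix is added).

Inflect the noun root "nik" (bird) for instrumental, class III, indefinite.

Attach definiteness indefinite -aw → nikaw.
Attach case instrumental -chiz → nikawchiz.
Attach noun class class III -wes → nikawchizwes.
Apply vowel harmony: nikawchizwes → nikewchizwes.
Apply epenthesis: nikewchizwes → nikewichiziwes.

nikewichiziwes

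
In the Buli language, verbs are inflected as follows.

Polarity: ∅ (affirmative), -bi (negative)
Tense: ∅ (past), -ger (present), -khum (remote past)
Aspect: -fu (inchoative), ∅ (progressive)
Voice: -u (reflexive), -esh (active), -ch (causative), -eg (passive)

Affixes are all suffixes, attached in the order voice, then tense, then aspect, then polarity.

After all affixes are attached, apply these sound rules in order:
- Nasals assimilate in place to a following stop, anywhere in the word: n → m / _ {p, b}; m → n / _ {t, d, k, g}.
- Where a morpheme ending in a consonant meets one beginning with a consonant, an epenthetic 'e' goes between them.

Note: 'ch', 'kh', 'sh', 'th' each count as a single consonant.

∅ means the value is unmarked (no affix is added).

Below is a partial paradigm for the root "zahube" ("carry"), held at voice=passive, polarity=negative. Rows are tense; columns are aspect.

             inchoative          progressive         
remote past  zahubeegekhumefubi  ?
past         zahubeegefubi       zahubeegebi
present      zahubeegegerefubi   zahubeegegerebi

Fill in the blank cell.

zahubeegekhumebi

Attach voice passive -eg → zahubeeg.
Attach tense remote past -khum → zahubeegkhum.
aspect = progressive: zero marking, form stays zahubeegkhum.
Attach polarity negative -bi → zahubeegkhumbi.
Nasal assimilation: no change.
Apply epenthesis: zahubeegkhumbi → zahubeegekhumebi.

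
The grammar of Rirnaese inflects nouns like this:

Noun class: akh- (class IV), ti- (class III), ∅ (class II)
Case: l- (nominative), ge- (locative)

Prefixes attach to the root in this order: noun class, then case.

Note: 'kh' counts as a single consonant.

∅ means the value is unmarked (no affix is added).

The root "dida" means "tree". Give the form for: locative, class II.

noun class = class II: zero marking, form stays dida.
Attach case locative ge- → gedida.

gedida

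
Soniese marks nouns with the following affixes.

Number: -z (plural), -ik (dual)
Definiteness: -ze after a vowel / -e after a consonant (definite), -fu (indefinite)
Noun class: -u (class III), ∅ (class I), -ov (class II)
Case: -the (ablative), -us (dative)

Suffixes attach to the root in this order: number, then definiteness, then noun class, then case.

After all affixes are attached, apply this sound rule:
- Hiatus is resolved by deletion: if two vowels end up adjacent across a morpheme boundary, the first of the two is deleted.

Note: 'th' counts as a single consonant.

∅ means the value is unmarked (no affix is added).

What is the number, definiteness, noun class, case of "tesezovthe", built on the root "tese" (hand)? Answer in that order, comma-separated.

Segment: tese-z-e-ov-the.
number: -z → plural.
definiteness: -ze/e → definite.
noun class: -ov → class II.
case: -the → ablative.

plural, definite, class II, ablative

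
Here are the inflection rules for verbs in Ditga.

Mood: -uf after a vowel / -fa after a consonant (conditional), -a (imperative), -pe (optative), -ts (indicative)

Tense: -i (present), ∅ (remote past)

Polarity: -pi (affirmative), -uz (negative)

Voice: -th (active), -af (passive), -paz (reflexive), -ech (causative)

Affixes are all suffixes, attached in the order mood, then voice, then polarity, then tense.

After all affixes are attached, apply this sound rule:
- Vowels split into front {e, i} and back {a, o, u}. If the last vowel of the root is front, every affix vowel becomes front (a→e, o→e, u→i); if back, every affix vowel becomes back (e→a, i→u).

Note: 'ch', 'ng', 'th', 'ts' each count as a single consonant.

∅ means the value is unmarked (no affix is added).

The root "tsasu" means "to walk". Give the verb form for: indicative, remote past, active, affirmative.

Attach mood indicative -ts → tsasuts.
Attach voice active -th → tsasutsth.
Attach polarity affirmative -pi → tsasutsthpi.
tense = remote past: zero marking, form stays tsasutsthpi.
Apply vowel harmony: tsasutsthpi → tsasutsthpu.

tsasutsthpu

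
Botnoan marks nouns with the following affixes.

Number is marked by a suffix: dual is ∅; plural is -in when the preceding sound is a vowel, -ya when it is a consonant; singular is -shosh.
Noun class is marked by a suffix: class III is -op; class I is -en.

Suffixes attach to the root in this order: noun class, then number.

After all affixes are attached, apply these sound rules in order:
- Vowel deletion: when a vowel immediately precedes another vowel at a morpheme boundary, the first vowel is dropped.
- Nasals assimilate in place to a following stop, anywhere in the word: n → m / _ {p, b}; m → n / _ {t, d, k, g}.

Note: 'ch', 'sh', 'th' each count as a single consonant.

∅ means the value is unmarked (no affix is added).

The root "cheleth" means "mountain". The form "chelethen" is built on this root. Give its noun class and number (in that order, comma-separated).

class I, dual

Segment: cheleth-en.
noun class: -en → class I.
number: ∅ → dual.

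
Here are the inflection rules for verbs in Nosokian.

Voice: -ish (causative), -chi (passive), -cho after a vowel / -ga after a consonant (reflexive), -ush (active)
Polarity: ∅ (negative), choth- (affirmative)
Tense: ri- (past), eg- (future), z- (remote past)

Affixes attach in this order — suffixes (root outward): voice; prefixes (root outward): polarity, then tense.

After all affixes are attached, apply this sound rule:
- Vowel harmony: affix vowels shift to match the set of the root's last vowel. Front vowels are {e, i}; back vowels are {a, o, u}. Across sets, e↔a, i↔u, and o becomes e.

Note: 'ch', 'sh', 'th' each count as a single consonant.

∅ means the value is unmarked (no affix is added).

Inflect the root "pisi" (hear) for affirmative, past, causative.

richethpisiish

Attach voice causative -ish → pisiish.
Attach polarity affirmative choth- → chothpisiish.
Attach tense past ri- → richothpisiish.
Apply vowel harmony: richothpisiish → richethpisiish.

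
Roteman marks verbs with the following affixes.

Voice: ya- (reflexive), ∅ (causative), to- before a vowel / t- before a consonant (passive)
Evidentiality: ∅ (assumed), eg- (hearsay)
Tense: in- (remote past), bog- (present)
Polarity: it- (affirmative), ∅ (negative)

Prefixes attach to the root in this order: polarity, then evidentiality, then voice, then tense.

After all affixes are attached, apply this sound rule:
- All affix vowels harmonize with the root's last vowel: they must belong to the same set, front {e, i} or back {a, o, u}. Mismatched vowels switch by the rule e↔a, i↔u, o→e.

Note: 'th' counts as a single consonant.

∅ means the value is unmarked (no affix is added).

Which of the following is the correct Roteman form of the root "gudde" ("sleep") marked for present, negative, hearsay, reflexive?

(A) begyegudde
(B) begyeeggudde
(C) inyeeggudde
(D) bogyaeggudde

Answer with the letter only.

polarity = negative: zero marking, form stays gudde.
Attach evidentiality hearsay eg- → eggudde.
Attach voice reflexive ya- → yaeggudde.
Attach tense present bog- → bogyaeggudde.
Apply vowel harmony: bogyaeggudde → begyeeggudde.
So the correct form is begyeeggudde, option (B).
(C) inyeeggudde is wrong: it uses remote past instead of present for tense.
(D) bogyaeggudde is wrong: it fails to apply the sound rule(s).
(A) begyegudde is wrong: it uses assumed instead of hearsay for evidentiality.

B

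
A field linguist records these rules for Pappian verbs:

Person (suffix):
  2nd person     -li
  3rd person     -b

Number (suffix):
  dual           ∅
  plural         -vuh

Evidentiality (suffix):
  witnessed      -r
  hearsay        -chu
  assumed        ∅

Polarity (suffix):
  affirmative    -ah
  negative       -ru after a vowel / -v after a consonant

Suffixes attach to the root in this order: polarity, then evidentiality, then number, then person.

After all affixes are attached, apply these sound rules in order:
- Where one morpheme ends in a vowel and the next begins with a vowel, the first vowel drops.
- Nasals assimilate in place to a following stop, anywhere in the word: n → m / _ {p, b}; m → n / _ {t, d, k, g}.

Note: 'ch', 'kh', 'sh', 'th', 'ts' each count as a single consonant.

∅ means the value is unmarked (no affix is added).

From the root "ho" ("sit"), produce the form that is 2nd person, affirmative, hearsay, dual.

Attach polarity affirmative -ah → hoah.
Attach evidentiality hearsay -chu → hoahchu.
number = dual: zero marking, form stays hoahchu.
Attach person 2nd person -li → hoahchuli.
Apply vowel deletion: hoahchuli → hahchuli.
Nasal assimilation: no change.

hahchuli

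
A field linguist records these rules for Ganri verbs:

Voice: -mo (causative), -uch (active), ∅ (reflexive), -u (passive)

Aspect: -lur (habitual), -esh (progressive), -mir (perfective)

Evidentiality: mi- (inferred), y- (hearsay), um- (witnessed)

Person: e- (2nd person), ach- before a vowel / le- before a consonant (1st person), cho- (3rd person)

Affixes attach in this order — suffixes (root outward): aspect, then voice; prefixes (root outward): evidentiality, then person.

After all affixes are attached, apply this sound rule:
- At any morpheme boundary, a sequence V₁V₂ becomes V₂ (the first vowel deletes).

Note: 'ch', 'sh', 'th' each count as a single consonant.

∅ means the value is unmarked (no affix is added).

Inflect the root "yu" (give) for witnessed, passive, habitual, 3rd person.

chumyuluru

Attach aspect habitual -lur → yulur.
Attach evidentiality witnessed um- → umyulur.
Attach person 3rd person cho- → choumyulur.
Attach voice passive -u → choumyuluru.
Apply vowel deletion: choumyuluru → chumyuluru.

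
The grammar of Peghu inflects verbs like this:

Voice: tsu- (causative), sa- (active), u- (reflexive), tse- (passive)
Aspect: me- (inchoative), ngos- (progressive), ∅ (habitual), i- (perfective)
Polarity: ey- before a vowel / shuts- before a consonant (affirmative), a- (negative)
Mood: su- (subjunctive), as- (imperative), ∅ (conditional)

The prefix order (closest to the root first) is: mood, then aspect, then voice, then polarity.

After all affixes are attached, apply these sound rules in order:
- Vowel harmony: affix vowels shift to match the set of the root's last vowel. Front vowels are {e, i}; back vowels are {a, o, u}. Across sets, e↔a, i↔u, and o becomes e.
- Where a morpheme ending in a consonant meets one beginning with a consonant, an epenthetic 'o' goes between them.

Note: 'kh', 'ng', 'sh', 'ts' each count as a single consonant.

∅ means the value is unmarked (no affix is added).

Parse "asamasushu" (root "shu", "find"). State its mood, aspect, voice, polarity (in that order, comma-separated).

subjunctive, inchoative, active, negative

Segment: a-sa-me-su-shu.
mood: su- → subjunctive.
aspect: me- → inchoative.
voice: sa- → active.
polarity: a- → negative.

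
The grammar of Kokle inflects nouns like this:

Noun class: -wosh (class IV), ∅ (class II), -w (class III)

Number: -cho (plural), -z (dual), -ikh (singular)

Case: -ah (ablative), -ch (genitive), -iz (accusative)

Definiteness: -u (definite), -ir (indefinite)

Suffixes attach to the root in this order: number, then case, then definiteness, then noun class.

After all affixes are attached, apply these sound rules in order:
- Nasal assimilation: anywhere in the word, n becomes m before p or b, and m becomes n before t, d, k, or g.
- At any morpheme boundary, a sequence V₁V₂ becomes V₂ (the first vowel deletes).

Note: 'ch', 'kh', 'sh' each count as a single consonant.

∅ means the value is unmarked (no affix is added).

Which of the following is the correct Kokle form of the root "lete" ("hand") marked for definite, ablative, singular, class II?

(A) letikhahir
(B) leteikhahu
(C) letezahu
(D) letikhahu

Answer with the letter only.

Attach number singular -ikh → leteikh.
Attach case ablative -ah → leteikhah.
Attach definiteness definite -u → leteikhahu.
noun class = class II: zero marking, form stays leteikhahu.
Nasal assimilation: no change.
Apply vowel deletion: leteikhahu → letikhahu.
So the correct form is letikhahu, option (D).
(B) leteikhahu is wrong: it fails to apply the sound rule(s).
(A) letikhahir is wrong: it uses indefinite instead of definite for definiteness.
(C) letezahu is wrong: it uses dual instead of singular for number.

D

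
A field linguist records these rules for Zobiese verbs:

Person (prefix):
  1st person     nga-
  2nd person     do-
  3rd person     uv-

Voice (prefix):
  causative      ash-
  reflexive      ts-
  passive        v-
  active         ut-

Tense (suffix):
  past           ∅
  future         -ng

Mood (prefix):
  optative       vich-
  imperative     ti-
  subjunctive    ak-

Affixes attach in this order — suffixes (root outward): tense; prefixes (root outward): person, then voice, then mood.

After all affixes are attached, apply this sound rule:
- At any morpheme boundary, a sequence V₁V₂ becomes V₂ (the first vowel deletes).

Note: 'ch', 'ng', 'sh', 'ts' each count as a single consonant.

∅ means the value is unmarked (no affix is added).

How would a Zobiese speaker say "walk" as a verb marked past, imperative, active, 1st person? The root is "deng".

Attach person 1st person nga- → ngadeng.
Attach voice active ut- → utngadeng.
tense = past: zero marking, form stays utngadeng.
Attach mood imperative ti- → tiutngadeng.
Apply vowel deletion: tiutngadeng → tutngadeng.

tutngadeng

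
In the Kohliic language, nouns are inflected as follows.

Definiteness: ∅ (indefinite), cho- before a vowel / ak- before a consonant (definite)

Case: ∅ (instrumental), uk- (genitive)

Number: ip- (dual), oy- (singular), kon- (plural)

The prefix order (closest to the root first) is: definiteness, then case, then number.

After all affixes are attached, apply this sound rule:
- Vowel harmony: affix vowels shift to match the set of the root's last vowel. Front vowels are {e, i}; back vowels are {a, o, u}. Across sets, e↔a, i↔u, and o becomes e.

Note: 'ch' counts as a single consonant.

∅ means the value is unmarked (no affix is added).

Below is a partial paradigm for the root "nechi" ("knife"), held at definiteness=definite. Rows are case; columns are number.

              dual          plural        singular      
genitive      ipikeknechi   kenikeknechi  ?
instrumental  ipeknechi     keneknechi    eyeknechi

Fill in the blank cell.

Attach definiteness definite ak- (before consonant 'n') → aknechi.
Attach case genitive uk- → ukaknechi.
Attach number singular oy- → oyukaknechi.
Apply vowel harmony: oyukaknechi → eyikeknechi.

eyikeknechi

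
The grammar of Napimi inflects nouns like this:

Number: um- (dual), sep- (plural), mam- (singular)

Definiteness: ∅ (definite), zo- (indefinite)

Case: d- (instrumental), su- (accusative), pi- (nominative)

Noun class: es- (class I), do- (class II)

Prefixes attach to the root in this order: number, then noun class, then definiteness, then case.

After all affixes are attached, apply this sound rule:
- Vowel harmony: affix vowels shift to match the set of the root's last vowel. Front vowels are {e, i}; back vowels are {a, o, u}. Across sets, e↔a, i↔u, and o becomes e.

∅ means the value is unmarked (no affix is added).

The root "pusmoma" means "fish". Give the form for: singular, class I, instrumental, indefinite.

dzoasmampusmoma

Attach number singular mam- → mampusmoma.
Attach noun class class I es- → esmampusmoma.
Attach definiteness indefinite zo- → zoesmampusmoma.
Attach case instrumental d- → dzoesmampusmoma.
Apply vowel harmony: dzoesmampusmoma → dzoasmampusmoma.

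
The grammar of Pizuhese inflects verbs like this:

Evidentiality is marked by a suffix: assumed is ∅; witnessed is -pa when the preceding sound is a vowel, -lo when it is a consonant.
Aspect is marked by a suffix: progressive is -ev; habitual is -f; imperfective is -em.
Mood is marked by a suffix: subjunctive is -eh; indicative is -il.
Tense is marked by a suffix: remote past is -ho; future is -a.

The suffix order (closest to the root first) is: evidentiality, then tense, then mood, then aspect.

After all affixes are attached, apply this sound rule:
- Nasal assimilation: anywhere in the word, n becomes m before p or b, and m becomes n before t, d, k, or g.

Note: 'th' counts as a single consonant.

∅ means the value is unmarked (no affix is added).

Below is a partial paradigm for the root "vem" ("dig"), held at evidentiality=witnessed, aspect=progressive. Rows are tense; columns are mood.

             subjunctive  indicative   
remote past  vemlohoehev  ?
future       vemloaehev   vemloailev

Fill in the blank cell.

Attach evidentiality witnessed -lo (after consonant 'm') → vemlo.
Attach tense remote past -ho → vemloho.
Attach mood indicative -il → vemlohoil.
Attach aspect progressive -ev → vemlohoilev.
Nasal assimilation: no change.

vemlohoilev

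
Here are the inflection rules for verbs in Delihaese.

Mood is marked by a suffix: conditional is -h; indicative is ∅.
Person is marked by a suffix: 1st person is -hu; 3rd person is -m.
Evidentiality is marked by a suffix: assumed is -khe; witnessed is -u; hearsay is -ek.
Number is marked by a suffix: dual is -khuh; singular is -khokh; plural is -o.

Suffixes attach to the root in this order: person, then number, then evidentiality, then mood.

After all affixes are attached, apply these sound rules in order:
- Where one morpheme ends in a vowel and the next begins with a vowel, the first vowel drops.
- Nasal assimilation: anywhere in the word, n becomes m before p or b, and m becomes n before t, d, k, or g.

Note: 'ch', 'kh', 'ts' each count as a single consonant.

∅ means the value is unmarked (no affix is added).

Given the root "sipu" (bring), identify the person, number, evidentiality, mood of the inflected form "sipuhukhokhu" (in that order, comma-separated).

Segment: sipu-hu-khokh-u.
person: -hu → 1st person.
number: -khokh → singular.
evidentiality: -u → witnessed.
mood: ∅ → indicative.

1st person, singular, witnessed, indicative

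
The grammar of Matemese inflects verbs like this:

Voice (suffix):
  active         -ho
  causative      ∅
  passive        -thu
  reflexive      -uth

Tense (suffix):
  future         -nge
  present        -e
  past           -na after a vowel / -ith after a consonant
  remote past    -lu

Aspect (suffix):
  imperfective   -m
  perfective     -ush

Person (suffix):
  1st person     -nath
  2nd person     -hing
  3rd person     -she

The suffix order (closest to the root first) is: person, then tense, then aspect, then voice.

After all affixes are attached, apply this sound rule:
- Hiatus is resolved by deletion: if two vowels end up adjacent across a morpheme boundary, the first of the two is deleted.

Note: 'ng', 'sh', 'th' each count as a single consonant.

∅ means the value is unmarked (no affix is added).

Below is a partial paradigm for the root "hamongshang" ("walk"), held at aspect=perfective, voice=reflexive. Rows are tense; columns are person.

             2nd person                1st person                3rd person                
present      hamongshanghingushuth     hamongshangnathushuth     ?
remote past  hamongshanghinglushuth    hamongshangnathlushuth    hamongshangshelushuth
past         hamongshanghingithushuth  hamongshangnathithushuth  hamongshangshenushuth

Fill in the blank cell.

hamongshangshushuth

Attach person 3rd person -she → hamongshangshe.
Attach tense present -e → hamongshangshee.
Attach aspect perfective -ush → hamongshangsheeush.
Attach voice reflexive -uth → hamongshangsheeushuth.
Apply vowel deletion: hamongshangsheeushuth → hamongshangshushuth.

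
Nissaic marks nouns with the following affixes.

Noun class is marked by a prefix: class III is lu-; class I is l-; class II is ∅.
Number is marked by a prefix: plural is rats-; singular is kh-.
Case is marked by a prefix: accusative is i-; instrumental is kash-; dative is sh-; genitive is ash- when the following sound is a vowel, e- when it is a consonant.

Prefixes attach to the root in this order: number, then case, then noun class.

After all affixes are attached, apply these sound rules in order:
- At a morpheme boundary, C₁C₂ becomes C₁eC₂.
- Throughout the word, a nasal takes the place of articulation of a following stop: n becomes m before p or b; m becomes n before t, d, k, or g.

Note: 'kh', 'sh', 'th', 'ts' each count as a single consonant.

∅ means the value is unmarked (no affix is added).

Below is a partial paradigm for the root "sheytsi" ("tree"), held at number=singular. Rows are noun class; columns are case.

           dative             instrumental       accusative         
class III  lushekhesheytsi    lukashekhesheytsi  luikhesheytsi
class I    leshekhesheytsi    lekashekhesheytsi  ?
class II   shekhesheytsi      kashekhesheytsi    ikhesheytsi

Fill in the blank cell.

Attach number singular kh- → khsheytsi.
Attach case accusative i- → ikhsheytsi.
Attach noun class class I l- → likhsheytsi.
Apply epenthesis: likhsheytsi → likhesheytsi.
Nasal assimilation: no change.

likhesheytsi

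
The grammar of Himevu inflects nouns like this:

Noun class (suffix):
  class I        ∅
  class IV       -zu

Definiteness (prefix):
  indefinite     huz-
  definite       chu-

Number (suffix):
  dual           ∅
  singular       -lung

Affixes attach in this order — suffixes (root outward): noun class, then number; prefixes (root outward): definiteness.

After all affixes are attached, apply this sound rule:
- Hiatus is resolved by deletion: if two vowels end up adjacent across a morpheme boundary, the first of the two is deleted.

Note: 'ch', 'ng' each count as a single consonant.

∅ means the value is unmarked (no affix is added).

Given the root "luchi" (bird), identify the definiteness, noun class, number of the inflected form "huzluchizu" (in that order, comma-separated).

indefinite, class IV, dual

Segment: huz-luchi-zu.
definiteness: huz- → indefinite.
noun class: -zu → class IV.
number: ∅ → dual.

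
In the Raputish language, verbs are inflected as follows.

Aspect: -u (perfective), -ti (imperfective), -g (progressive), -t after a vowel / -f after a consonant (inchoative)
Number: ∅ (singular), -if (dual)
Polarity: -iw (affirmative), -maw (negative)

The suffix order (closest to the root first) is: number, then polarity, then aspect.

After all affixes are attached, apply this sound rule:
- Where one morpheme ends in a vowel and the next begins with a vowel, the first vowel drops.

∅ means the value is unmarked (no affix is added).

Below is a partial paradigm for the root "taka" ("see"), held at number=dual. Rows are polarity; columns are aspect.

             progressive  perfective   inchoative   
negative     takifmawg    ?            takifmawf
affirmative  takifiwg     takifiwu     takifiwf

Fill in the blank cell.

takifmawu

Attach number dual -if → takaif.
Attach polarity negative -maw → takaifmaw.
Attach aspect perfective -u → takaifmawu.
Apply vowel deletion: takaifmawu → takifmawu.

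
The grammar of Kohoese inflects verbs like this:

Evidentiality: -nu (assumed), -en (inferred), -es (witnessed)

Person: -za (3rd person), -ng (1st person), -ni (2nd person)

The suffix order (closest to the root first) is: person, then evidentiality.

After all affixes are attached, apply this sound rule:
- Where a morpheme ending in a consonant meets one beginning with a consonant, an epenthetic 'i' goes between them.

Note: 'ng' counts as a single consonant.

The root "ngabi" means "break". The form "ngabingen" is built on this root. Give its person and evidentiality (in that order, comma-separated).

Segment: ngabi-ng-en.
person: -ng → 1st person.
evidentiality: -en → inferred.

1st person, inferred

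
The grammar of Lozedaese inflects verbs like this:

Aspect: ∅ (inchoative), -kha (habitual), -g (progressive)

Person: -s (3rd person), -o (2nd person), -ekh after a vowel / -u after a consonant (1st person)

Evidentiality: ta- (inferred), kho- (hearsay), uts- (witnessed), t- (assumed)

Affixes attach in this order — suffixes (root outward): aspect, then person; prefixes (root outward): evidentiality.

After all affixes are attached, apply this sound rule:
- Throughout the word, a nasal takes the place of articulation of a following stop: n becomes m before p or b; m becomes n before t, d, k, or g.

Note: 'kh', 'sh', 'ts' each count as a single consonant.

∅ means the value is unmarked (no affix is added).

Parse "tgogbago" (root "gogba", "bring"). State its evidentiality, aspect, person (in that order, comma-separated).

assumed, progressive, 2nd person

Segment: t-gogba-g-o.
evidentiality: t- → assumed.
aspect: -g → progressive.
person: -o → 2nd person.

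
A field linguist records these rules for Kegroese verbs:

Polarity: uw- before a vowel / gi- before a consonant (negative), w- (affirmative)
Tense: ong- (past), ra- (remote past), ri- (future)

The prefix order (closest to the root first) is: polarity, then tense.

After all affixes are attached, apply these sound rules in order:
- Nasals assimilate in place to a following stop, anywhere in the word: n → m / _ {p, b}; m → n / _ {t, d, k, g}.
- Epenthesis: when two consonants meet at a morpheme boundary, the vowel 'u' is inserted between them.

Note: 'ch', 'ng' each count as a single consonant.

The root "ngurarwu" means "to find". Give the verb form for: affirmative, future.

riwungurarwu

Attach polarity affirmative w- → wngurarwu.
Attach tense future ri- → riwngurarwu.
Nasal assimilation: no change.
Apply epenthesis: riwngurarwu → riwungurarwu.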